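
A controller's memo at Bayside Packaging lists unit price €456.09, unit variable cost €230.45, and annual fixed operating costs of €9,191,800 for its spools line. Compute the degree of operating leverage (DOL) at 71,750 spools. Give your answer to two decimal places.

2.31

At 71,750 units, contribution = 71,750 × €225.64 = €16,189,670.00.
EBIT = €16,189,670.00 − €9,191,800 = €6,997,870.00.
DOL = contribution ÷ EBIT = €16,189,670.00 ÷ €6,997,870.00 = 2.3135.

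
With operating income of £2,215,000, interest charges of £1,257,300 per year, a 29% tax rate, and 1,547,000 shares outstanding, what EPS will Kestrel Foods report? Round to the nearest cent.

£0.44

Interest = £1,257,300.00, so EBT = £2,215,000 − £1,257,300.00 = £957,700.00.
After tax at 29%: net income = £957,700.00 × 0.71 = £679,967.00.
Per share: £679,967.00 / 1,547,000 shares = £0.44.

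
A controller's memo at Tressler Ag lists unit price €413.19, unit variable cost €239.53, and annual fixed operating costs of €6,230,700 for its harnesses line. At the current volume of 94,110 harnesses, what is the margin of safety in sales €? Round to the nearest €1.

€24,060,579

Unit CM = price − variable cost = €413.19 − €239.53 = €173.66. Break-even units = €6,230,700 ÷ €173.66 = 35,878.73; break-even revenue = 35,878.73 × €413.19 = €14,824,731.85.
Actual sales revenue = 94,110 × €413.19 = €38,885,310.90.
Margin of safety = €38,885,310.90 − €14,824,731.85 = €24,060,579.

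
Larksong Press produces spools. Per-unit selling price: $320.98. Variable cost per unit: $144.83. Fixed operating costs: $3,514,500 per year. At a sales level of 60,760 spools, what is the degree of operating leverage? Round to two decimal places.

1.49

Contribution at this volume is 60,760 × $176.15 = $10,702,874.00.
EBIT = $10,702,874.00 − $3,514,500 = $7,188,374.00.
So DOL = total CM / EBIT = $10,702,874.00 / $7,188,374.00 = 1.4889.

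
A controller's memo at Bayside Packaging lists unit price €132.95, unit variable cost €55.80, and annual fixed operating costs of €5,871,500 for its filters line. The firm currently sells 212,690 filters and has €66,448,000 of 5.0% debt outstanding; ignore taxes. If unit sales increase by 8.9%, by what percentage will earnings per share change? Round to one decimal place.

+20.2%

At 212,690 units, contribution = 212,690 × €77.15 = €16,409,033.50.
EBIT = €16,409,033.50 − €5,871,500 = €10,537,533.50.
After interest of €3,322,400.00, pre-tax earnings = €7,215,133.50.
DCL = total CM / (EBIT − I) = €16,409,033.50 / €7,215,133.50 = 2.2743.
%ΔEPS = DCL × %ΔSales = 2.2743 × +8.9% = +20.2%.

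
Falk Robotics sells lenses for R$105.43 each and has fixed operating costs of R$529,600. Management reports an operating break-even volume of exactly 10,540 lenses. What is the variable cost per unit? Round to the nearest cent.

At break-even, FC = Q × (P − VC), so P − VC = R$529,600 ÷ 10,540 = R$50.2467.
Hence VC = price − CM = R$105.43 − R$50.2467 = R$55.18.

R$55.18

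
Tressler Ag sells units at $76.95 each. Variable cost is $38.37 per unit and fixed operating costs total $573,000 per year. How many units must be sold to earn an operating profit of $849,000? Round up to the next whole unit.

Each unit contributes $76.95 − $38.37 = $38.58.
Required volume = (fixed costs + target profit) ÷ CM = ($573,000 + $849,000) ÷ $38.58 = 36,858.48, so 36,859 units.

36,859 units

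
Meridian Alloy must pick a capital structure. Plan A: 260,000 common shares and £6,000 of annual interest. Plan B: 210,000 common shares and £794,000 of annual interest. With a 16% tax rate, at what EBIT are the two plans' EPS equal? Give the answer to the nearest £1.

Set EPS_A = EPS_B: (EBIT − £6,000)(1 − 0.16) ÷ 260,000 = (EBIT − £794,000)(1 − 0.16) ÷ 210,000.
Cancelling (1 − t) and cross-multiplying: 210,000·(EBIT − 6,000) = 260,000·(EBIT − 794,000).
EBIT × (260,000 − 210,000) = 794,000 × 260,000 − 6,000 × 210,000 = 205,180,000,000, so EBIT = 205,180,000,000 ÷ 50,000 = 4,103,600.00.

£4,103,600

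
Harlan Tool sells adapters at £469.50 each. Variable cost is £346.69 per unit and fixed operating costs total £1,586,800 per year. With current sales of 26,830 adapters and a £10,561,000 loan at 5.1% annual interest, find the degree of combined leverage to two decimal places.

Contribution at this volume is 26,830 × £122.81 = £3,294,992.30.
EBIT = £3,294,992.30 − £1,586,800 = £1,708,192.30. Interest = £538,611.00, so EBIT − I = £1,169,581.30.
Degree of total leverage = total CM / (EBIT − interest) = £3,294,992.30 / £1,169,581.30 = 2.8172.

2.82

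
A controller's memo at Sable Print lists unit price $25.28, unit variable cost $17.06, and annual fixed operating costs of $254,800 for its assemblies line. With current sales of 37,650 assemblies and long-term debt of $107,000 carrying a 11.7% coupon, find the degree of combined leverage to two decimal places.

7.34

At 37,650 units, contribution = 37,650 × $8.22 = $309,483.00.
Operating income = contribution − fixed costs = $309,483.00 − $254,800 = $54,683.00. Interest = $12,519.00.
DOL = $309,483.00 ÷ $54,683.00 = 5.6596; DFL = $54,683.00 ÷ $42,164.00 = 1.2969.
Combined leverage = 5.6596 × 1.2969 = 7.3399.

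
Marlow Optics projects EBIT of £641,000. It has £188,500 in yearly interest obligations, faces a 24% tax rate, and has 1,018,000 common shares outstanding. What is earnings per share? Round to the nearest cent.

Interest = £188,500.00, so EBT = £641,000 − £188,500.00 = £452,500.00.
After tax at 24%: net income = £452,500.00 × 0.76 = £343,900.00.
Per share: £343,900.00 / 1,018,000 shares = £0.34.

£0.34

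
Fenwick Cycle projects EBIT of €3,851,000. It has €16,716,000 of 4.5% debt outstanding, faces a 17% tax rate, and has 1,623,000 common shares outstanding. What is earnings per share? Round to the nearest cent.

€1.58

Pre-tax income = €3,851,000 − €752,220.00 = €3,098,780.00.
Net income = €3,098,780.00 × (1 − 0.17) = €2,571,987.40.
Per share: €2,571,987.40 / 1,623,000 shares = €1.58.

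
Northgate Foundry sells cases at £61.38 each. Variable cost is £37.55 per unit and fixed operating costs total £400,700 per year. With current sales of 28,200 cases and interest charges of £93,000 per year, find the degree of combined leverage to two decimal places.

3.77

Total contribution margin = 28,200 × £23.83 = £672,006.00.
Subtracting fixed costs: EBIT = £672,006.00 − £400,700 = £271,306.00. Interest = £93,000.00, so EBIT − I = £178,306.00.
Degree of total leverage = total CM / (EBIT − interest) = £672,006.00 / £178,306.00 = 3.7688.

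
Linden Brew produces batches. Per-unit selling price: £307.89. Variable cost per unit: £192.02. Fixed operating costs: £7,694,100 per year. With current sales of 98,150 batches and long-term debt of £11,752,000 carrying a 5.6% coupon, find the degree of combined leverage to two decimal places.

3.77

Contribution at this volume is 98,150 × £115.87 = £11,372,640.50.
EBIT = £11,372,640.50 − £7,694,100 = £3,678,540.50. Interest = £658,112.00.
DOL = £11,372,640.50 ÷ £3,678,540.50 = 3.0916; DFL = £3,678,540.50 ÷ £3,020,428.50 = 1.2179.
Combined leverage = 3.0916 × 1.2179 = 3.7653.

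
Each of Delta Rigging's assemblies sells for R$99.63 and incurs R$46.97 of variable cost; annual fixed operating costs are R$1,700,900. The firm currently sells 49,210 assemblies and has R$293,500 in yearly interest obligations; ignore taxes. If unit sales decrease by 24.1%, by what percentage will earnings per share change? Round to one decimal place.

-104.6%

At 49,210 units, contribution = 49,210 × R$52.66 = R$2,591,398.60.
EBIT = R$2,591,398.60 − R$1,700,900 = R$890,498.60.
After interest of R$293,500.00, pre-tax earnings = R$596,998.60.
Degree of combined leverage = contribution ÷ (EBIT − I) = R$2,591,398.60 ÷ R$596,998.60 = 4.3407.
EPS therefore changes by 4.3407 × (-24.1%) = -104.6%.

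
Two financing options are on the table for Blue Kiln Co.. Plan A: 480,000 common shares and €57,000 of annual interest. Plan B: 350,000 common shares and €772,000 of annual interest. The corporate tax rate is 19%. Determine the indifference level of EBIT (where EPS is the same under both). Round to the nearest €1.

Set EPS_A = EPS_B: (EBIT − €57,000)(1 − 0.19) ÷ 480,000 = (EBIT − €772,000)(1 − 0.19) ÷ 350,000.
The (1 − t) factor cancels: (EBIT − 57,000) × 350,000 = (EBIT − 772,000) × 480,000.
Solving, EBIT = (772,000·480,000 − 57,000·350,000) / (480,000 − 350,000) = 350,610,000,000 / 130,000 = 2,697,000.00.

€2,697,000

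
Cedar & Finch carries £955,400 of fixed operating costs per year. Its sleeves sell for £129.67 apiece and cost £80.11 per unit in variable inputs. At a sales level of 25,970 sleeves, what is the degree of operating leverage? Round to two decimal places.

At 25,970 units, contribution = 25,970 × £49.56 = £1,287,073.20.
Subtracting fixed costs: EBIT = £1,287,073.20 − £955,400 = £331,673.20.
So DOL = total CM / EBIT = £1,287,073.20 / £331,673.20 = 3.8805.

3.88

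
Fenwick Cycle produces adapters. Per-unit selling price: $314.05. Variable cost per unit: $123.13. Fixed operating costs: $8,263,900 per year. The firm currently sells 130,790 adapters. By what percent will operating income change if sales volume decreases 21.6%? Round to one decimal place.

-32.3%

Total contribution margin = 130,790 × $190.92 = $24,970,426.80.
Subtracting fixed costs: EBIT = $24,970,426.80 − $8,263,900 = $16,706,526.80.
Degree of operating leverage = $24,970,426.80 / $16,706,526.80 = 1.4947.
Operating income changes by 1.4947 × -21.6% = -32.3%.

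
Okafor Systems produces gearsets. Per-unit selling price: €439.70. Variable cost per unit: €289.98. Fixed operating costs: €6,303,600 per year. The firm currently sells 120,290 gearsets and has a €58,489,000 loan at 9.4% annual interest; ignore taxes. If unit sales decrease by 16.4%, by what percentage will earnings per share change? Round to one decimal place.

Contribution at this volume is 120,290 × €149.72 = €18,009,818.80.
EBIT = €18,009,818.80 − €6,303,600 = €11,706,218.80.
After interest of €5,497,966.00, pre-tax earnings = €6,208,252.80.
DCL = total CM / (EBIT − I) = €18,009,818.80 / €6,208,252.80 = 2.9009.
EPS therefore changes by 2.9009 × (-16.4%) = -47.6%.

-47.6%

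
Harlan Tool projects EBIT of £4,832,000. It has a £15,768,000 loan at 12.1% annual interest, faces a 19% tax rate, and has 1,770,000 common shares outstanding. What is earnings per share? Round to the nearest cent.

£1.34

Interest = £1,907,928.00, so EBT = £4,832,000 − £1,907,928.00 = £2,924,072.00.
Net income = £2,924,072.00 × (1 − 0.19) = £2,368,498.32.
Per share: £2,368,498.32 / 1,770,000 shares = £1.34.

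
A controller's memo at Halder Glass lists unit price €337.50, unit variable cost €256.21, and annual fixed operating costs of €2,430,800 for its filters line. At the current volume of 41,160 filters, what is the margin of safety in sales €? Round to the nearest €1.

Each unit contributes €337.50 − €256.21 = €81.29. Break-even units = €2,430,800 ÷ €81.29 = 29,902.82; break-even revenue = 29,902.82 × €337.50 = €10,092,200.76.
Actual sales revenue = 41,160 × €337.50 = €13,891,500.00.
Margin of safety = €13,891,500.00 − €10,092,200.76 = €3,799,299.

€3,799,299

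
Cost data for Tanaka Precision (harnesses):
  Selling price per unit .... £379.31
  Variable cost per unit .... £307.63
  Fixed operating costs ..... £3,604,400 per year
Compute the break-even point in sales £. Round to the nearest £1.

£19,073,451

Contribution margin per unit = £379.31 − £307.63 = £71.68, a CM ratio of £71.68 ÷ £379.31 = 0.1890.
Break-even sales = FC ÷ CM ratio = £3,604,400 × £379.31 / £71.68 = £19,073,451.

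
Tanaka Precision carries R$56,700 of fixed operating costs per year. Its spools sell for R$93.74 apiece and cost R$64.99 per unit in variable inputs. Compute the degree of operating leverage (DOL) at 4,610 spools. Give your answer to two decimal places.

Contribution at this volume is 4,610 × R$28.75 = R$132,537.50.
EBIT = R$132,537.50 − R$56,700 = R$75,837.50.
So DOL = total CM / EBIT = R$132,537.50 / R$75,837.50 = 1.7477.

1.75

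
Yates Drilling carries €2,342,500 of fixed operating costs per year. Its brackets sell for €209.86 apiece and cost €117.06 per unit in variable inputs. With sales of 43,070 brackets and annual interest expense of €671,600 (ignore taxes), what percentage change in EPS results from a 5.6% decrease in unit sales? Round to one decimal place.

At 43,070 units, contribution = 43,070 × €92.80 = €3,996,896.00.
EBIT = €3,996,896.00 − €2,342,500 = €1,654,396.00.
Interest = €671,600.00, so EBIT − I = €982,796.00.
DCL = total CM / (EBIT − I) = €3,996,896.00 / €982,796.00 = 4.0669.
%ΔEPS = DCL × %ΔSales = 4.0669 × -5.6% = -22.8%.

-22.8%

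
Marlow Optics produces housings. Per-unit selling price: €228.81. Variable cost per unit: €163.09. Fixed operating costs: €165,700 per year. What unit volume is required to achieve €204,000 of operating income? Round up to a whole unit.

5,626 housings

Unit CM = price − variable cost = €228.81 − €163.09 = €65.72.
Units = (FC + target) / CM = (€165,700 + €204,000) / €65.72 = 5,625.38, so 5,626 housings.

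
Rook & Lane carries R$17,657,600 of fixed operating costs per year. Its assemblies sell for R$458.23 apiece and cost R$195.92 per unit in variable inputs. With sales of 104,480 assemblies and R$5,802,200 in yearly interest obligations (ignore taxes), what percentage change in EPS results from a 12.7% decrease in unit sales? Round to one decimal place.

At 104,480 units, contribution = 104,480 × R$262.31 = R$27,406,148.80.
Subtracting fixed costs: EBIT = R$27,406,148.80 − R$17,657,600 = R$9,748,548.80.
Interest = R$5,802,200.00, so EBIT − I = R$3,946,348.80.
DCL = total CM / (EBIT − I) = R$27,406,148.80 / R$3,946,348.80 = 6.9447.
%ΔEPS = DCL × %ΔSales = 6.9447 × -12.7% = -88.2%.

-88.2%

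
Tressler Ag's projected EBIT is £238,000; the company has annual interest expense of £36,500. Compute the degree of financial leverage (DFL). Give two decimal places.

Interest = £36,500.00.
DFL = EBIT ÷ (EBIT − I) = £238,000 ÷ (£238,000 − £36,500.00) = £238,000 ÷ £201,500.00 = 1.1811.

1.18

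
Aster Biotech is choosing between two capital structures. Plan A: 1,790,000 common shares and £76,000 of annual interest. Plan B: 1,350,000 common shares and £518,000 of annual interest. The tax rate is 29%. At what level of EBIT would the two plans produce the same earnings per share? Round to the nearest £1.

£1,874,136

Set EPS_A = EPS_B: (EBIT − £76,000)(1 − 0.29) ÷ 1,790,000 = (EBIT − £518,000)(1 − 0.29) ÷ 1,350,000.
The (1 − t) factor cancels: (EBIT − 76,000) × 1,350,000 = (EBIT − 518,000) × 1,790,000.
EBIT × (1,790,000 − 1,350,000) = 518,000 × 1,790,000 − 76,000 × 1,350,000 = 824,620,000,000, so EBIT = 824,620,000,000 ÷ 440,000 = 1,874,136.36.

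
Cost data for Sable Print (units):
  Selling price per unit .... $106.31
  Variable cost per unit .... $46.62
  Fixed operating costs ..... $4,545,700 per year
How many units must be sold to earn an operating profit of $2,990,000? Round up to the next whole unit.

126,248 units

Unit CM = price − variable cost = $106.31 − $46.62 = $59.69.
Required volume = (fixed costs + target profit) ÷ CM = ($4,545,700 + $2,990,000) ÷ $59.69 = 126,247.28, so 126,248 units.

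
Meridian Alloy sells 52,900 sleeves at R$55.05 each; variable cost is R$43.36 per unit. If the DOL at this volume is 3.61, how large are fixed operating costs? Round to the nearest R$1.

Contribution at this volume is 52,900 × R$11.69 = R$618,401.00.
DOL = contribution / EBIT, so EBIT = R$618,401.00 / 3.61 = R$171,302.22.
And FC = contribution − EBIT = R$618,401.00 − R$171,302.22 = R$447,099.

R$447,099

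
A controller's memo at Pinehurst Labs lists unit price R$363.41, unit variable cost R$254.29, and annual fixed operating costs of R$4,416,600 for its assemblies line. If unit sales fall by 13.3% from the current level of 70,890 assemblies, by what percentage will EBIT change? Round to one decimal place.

-31.0%

Total contribution margin = 70,890 × R$109.12 = R$7,735,516.80.
EBIT = R$7,735,516.80 − R$4,416,600 = R$3,318,916.80.
Degree of operating leverage = R$7,735,516.80 / R$3,318,916.80 = 2.3307.
Operating income changes by 2.3307 × -13.3% = -31.0%.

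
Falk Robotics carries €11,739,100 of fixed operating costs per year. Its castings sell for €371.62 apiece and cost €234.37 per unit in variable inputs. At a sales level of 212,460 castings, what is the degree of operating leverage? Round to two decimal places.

1.67

Contribution at this volume is 212,460 × €137.25 = €29,160,135.00.
Operating income = contribution − fixed costs = €29,160,135.00 − €11,739,100 = €17,421,035.00.
Degree of operating leverage = €29,160,135.00 / €17,421,035.00 = 1.6738.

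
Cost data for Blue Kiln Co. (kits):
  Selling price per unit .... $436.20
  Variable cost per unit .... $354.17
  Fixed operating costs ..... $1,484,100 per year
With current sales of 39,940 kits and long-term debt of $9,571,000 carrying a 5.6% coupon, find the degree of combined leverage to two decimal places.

2.61

At 39,940 units, contribution = 39,940 × $82.03 = $3,276,278.20.
EBIT = $3,276,278.20 − $1,484,100 = $1,792,178.20. Interest = $535,976.00.
DOL = $3,276,278.20 ÷ $1,792,178.20 = 1.8281; DFL = $1,792,178.20 ÷ $1,256,202.20 = 1.4267.
DCL = DOL × DFL = 1.8281 × 1.4267 = 2.6082.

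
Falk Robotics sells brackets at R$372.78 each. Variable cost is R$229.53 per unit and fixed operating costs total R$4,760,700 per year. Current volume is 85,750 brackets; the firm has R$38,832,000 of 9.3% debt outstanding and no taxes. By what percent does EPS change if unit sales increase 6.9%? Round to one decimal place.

Contribution at this volume is 85,750 × R$143.25 = R$12,283,687.50.
EBIT = R$12,283,687.50 − R$4,760,700 = R$7,522,987.50.
After interest of R$3,611,376.00, pre-tax earnings = R$3,911,611.50.
DCL = total CM / (EBIT − I) = R$12,283,687.50 / R$3,911,611.50 = 3.1403.
EPS therefore changes by 3.1403 × (+6.9%) = +21.7%.

+21.7%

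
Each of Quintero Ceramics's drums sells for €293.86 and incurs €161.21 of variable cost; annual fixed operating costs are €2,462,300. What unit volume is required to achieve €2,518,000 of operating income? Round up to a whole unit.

37,545 drums

Each unit contributes €293.86 − €161.21 = €132.65.
Units = (FC + target) / CM = (€2,462,300 + €2,518,000) / €132.65 = 37,544.67, so 37,545 drums.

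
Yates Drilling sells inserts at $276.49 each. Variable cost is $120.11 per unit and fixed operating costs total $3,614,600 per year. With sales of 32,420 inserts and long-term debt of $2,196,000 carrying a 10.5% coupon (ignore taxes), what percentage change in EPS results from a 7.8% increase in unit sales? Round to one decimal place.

At 32,420 units, contribution = 32,420 × $156.38 = $5,069,839.60.
Operating income = contribution − fixed costs = $5,069,839.60 − $3,614,600 = $1,455,239.60.
Interest = $230,580.00, so EBIT − I = $1,224,659.60.
DCL = total CM / (EBIT − I) = $5,069,839.60 / $1,224,659.60 = 4.1398.
%ΔEPS = DCL × %ΔSales = 4.1398 × +7.8% = +32.3%.

+32.3%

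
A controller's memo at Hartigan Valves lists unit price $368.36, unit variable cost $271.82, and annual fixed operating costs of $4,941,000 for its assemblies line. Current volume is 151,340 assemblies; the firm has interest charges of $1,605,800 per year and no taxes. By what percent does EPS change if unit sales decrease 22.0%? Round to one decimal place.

Total contribution margin = 151,340 × $96.54 = $14,610,363.60.
Operating income = contribution − fixed costs = $14,610,363.60 − $4,941,000 = $9,669,363.60.
Interest = $1,605,800.00, so EBIT − I = $8,063,563.60.
DCL = total CM / (EBIT − I) = $14,610,363.60 / $8,063,563.60 = 1.8119.
%ΔEPS = DCL × %ΔSales = 1.8119 × -22.0% = -39.9%.

-39.9%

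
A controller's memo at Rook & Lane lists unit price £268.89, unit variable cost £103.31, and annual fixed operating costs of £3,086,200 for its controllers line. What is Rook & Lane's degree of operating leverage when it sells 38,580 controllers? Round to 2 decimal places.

1.93

Contribution at this volume is 38,580 × £165.58 = £6,388,076.40.
Operating income = contribution − fixed costs = £6,388,076.40 − £3,086,200 = £3,301,876.40.
Degree of operating leverage = £6,388,076.40 / £3,301,876.40 = 1.9347.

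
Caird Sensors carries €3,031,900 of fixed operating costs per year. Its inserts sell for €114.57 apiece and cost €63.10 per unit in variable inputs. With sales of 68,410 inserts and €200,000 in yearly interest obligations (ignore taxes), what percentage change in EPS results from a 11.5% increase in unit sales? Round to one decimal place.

Total contribution margin = 68,410 × €51.47 = €3,521,062.70.
EBIT = €3,521,062.70 − €3,031,900 = €489,162.70.
Interest = €200,000.00, so EBIT − I = €289,162.70.
Degree of combined leverage = contribution ÷ (EBIT − I) = €3,521,062.70 ÷ €289,162.70 = 12.1768.
EPS therefore changes by 12.1768 × (+11.5%) = +140.0%.

+140.0%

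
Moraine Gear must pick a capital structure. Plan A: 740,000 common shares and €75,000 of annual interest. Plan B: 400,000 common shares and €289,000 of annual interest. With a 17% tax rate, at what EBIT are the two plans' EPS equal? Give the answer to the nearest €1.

At indifference, (EBIT − 75,000)(1 − t)/740,000 = (EBIT − 289,000)(1 − t)/400,000.
The (1 − t) factor cancels: (EBIT − 75,000) × 400,000 = (EBIT − 289,000) × 740,000.
EBIT × (740,000 − 400,000) = 289,000 × 740,000 − 75,000 × 400,000 = 183,860,000,000, so EBIT = 183,860,000,000 ÷ 340,000 = 540,764.71.

€540,765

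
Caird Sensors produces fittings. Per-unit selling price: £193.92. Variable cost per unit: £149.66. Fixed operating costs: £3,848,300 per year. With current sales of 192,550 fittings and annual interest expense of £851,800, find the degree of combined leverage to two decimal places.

2.23

At 192,550 units, contribution = 192,550 × £44.26 = £8,522,263.00.
Subtracting fixed costs: EBIT = £8,522,263.00 − £3,848,300 = £4,673,963.00. Interest = £851,800.00.
DOL = £8,522,263.00 ÷ £4,673,963.00 = 1.8233; DFL = £4,673,963.00 ÷ £3,822,163.00 = 1.2229.
Combined leverage = 1.8233 × 1.2229 = 2.2297.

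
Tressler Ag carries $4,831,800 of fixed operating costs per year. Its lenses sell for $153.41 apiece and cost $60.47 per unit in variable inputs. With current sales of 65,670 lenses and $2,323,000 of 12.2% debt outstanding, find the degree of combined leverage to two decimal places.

Total contribution margin = 65,670 × $92.94 = $6,103,369.80.
Operating income = contribution − fixed costs = $6,103,369.80 − $4,831,800 = $1,271,569.80. Interest = $283,406.00.
DOL = $6,103,369.80 ÷ $1,271,569.80 = 4.7999; DFL = $1,271,569.80 ÷ $988,163.80 = 1.2868.
DCL = DOL × DFL = 4.7999 × 1.2868 = 6.1765.

6.18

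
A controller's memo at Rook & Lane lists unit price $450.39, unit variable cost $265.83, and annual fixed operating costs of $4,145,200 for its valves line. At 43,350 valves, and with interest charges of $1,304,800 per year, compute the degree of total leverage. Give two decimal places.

At 43,350 units, contribution = 43,350 × $184.56 = $8,000,676.00.
Operating income = contribution − fixed costs = $8,000,676.00 − $4,145,200 = $3,855,476.00. Interest = $1,304,800.00.
DOL = $8,000,676.00 ÷ $3,855,476.00 = 2.0751; DFL = $3,855,476.00 ÷ $2,550,676.00 = 1.5116.
Combined leverage = 2.0751 × 1.5116 = 3.1367.

3.14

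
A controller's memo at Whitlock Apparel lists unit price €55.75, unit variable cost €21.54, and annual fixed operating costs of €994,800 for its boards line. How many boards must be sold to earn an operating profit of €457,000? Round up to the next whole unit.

Contribution margin per unit = €55.75 − €21.54 = €34.21.
Need Q such that Q × €34.21 − €994,800 = €457,000, i.e. Q = €1,451,800 / €34.21 = 42,437.88 → 42,438.

42,438 boards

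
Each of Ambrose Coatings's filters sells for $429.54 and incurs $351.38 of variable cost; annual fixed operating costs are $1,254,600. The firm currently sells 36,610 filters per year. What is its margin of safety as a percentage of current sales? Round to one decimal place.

56.2%

Each unit contributes $429.54 − $351.38 = $78.16. Break-even units = $1,254,600 ÷ $78.16 = 16,051.69; break-even revenue = 16,051.69 × $429.54 = $6,894,842.43.
Current sales = 36,610 × $429.54 = $15,725,459.40.
Margin of safety = ($15,725,459.40 − $6,894,842.43) ÷ $15,725,459.40 = 56.2%.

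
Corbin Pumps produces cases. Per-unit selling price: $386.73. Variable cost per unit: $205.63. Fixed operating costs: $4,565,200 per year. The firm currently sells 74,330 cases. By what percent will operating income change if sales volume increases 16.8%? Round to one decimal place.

+25.4%

Total contribution margin = 74,330 × $181.10 = $13,461,163.00.
EBIT = $13,461,163.00 − $4,565,200 = $8,895,963.00.
So DOL = total CM / EBIT = $13,461,163.00 / $8,895,963.00 = 1.5132.
So EBIT moves 1.5132 × (+16.8%) = +25.4%.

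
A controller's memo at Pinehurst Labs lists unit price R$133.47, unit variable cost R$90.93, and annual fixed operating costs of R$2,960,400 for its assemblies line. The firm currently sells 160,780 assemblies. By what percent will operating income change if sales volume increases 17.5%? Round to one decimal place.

Contribution at this volume is 160,780 × R$42.54 = R$6,839,581.20.
EBIT = R$6,839,581.20 − R$2,960,400 = R$3,879,181.20.
DOL = contribution ÷ EBIT = R$6,839,581.20 ÷ R$3,879,181.20 = 1.7632.
So EBIT moves 1.7632 × (+17.5%) = +30.9%.

+30.9%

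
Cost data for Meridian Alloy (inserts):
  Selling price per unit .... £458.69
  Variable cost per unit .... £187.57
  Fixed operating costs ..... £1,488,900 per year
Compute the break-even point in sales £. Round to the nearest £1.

Contribution margin per unit = £458.69 − £187.57 = £271.12, a CM ratio of £271.12 ÷ £458.69 = 0.5911.
Break-even revenue = fixed costs × price ÷ CM = £1,488,900 × £458.69 ÷ £271.12 = £2,518,971.

£2,518,971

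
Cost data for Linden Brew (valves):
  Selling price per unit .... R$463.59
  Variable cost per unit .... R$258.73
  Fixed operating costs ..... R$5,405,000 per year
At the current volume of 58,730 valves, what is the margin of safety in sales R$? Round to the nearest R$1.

Unit CM = price − variable cost = R$463.59 − R$258.73 = R$204.86. Break-even units = R$5,405,000 ÷ R$204.86 = 26,383.87; break-even revenue = 26,383.87 × R$463.59 = R$12,231,299.18.
Actual sales revenue = 58,730 × R$463.59 = R$27,226,640.70.
Margin of safety = R$27,226,640.70 − R$12,231,299.18 = R$14,995,342.

R$14,995,342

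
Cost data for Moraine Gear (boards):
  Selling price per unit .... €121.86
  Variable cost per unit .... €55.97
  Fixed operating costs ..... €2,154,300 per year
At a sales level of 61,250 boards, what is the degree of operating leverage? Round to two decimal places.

Total contribution margin = 61,250 × €65.89 = €4,035,762.50.
Operating income = contribution − fixed costs = €4,035,762.50 − €2,154,300 = €1,881,462.50.
Degree of operating leverage = €4,035,762.50 / €1,881,462.50 = 2.1450.

2.15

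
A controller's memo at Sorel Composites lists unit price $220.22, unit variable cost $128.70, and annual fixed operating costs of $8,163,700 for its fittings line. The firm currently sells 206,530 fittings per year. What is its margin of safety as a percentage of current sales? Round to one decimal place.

Each unit contributes $220.22 − $128.70 = $91.52. Break-even units = $8,163,700 ÷ $91.52 = 89,201.27; break-even revenue = 89,201.27 × $220.22 = $19,643,903.12.
Actual sales revenue = 206,530 × $220.22 = $45,482,036.60.
Margin of safety = ($45,482,036.60 − $19,643,903.12) ÷ $45,482,036.60 = 56.8%.

56.8%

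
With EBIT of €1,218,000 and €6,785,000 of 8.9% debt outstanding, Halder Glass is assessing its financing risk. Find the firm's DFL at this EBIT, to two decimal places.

Annual interest charges come to €603,865.00.
DFL = EBIT ÷ (EBIT − I) = €1,218,000 ÷ (€1,218,000 − €603,865.00) = €1,218,000 ÷ €614,135.00 = 1.9833.

1.98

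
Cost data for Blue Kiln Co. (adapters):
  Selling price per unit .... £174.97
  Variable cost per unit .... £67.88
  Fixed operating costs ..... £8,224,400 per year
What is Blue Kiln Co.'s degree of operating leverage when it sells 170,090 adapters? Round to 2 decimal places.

1.82

Contribution at this volume is 170,090 × £107.09 = £18,214,938.10.
Subtracting fixed costs: EBIT = £18,214,938.10 − £8,224,400 = £9,990,538.10.
DOL = contribution ÷ EBIT = £18,214,938.10 ÷ £9,990,538.10 = 1.8232.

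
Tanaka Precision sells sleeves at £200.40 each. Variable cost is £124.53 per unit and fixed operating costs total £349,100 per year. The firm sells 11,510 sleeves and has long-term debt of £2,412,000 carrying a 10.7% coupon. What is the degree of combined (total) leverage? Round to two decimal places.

3.28

At 11,510 units, contribution = 11,510 × £75.87 = £873,263.70.
EBIT = £873,263.70 − £349,100 = £524,163.70. Interest = £258,084.00, so EBIT − I = £266,079.70.
DCL = contribution ÷ (EBIT − I) = £873,263.70 ÷ £266,079.70 = 3.2820.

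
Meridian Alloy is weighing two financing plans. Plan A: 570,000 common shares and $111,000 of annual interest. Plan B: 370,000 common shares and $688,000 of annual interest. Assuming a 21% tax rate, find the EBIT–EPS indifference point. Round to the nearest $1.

Set EPS_A = EPS_B: (EBIT − $111,000)(1 − 0.21) ÷ 570,000 = (EBIT − $688,000)(1 − 0.21) ÷ 370,000.
The (1 − t) factor cancels: (EBIT − 111,000) × 370,000 = (EBIT − 688,000) × 570,000.
EBIT × (570,000 − 370,000) = 688,000 × 570,000 − 111,000 × 370,000 = 351,090,000,000, so EBIT = 351,090,000,000 ÷ 200,000 = 1,755,450.00.

$1,755,450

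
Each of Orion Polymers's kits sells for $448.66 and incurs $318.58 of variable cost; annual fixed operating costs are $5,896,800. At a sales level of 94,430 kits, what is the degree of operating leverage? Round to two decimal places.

1.92

Contribution at this volume is 94,430 × $130.08 = $12,283,454.40.
Operating income = contribution − fixed costs = $12,283,454.40 − $5,896,800 = $6,386,654.40.
So DOL = total CM / EBIT = $12,283,454.40 / $6,386,654.40 = 1.9233.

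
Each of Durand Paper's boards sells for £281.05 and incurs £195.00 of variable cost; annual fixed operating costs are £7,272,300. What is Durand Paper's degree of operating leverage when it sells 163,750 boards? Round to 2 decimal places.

2.07

Contribution at this volume is 163,750 × £86.05 = £14,090,687.50.
Operating income = contribution − fixed costs = £14,090,687.50 − £7,272,300 = £6,818,387.50.
DOL = contribution ÷ EBIT = £14,090,687.50 ÷ £6,818,387.50 = 2.0666.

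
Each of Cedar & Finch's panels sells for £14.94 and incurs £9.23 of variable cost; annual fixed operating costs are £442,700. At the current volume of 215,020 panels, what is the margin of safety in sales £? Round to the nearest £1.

£2,054,091

Contribution margin per unit = £14.94 − £9.23 = £5.71. Break-even units = £442,700 ÷ £5.71 = 77,530.65; break-even revenue = 77,530.65 × £14.94 = £1,158,307.88.
Actual sales revenue = 215,020 × £14.94 = £3,212,398.80.
Margin of safety = £3,212,398.80 − £1,158,307.88 = £2,054,091.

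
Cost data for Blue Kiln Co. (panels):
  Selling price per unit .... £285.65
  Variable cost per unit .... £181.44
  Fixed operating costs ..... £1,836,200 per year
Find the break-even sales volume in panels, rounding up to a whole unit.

Contribution margin per unit = £285.65 − £181.44 = £104.21.
Units to break even: £1,836,200 ÷ £104.21 = 17,620.19, rounded up to 17,621.

17,621 panels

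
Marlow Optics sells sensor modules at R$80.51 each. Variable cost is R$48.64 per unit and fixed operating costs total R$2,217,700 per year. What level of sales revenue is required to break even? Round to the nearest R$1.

R$5,602,354

CM per unit = R$80.51 − R$48.64 = R$31.87; CM ratio = R$31.87 / R$80.51 = 0.3959.
Break-even revenue = fixed costs × price ÷ CM = R$2,217,700 × R$80.51 ÷ R$31.87 = R$5,602,354.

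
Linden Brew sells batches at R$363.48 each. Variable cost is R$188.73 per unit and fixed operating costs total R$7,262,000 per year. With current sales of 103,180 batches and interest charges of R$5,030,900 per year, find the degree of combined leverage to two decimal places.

3.14

At 103,180 units, contribution = 103,180 × R$174.75 = R$18,030,705.00.
EBIT = R$18,030,705.00 − R$7,262,000 = R$10,768,705.00. Interest = R$5,030,900.00, so EBIT − I = R$5,737,805.00.
DCL = contribution ÷ (EBIT − I) = R$18,030,705.00 ÷ R$5,737,805.00 = 3.1424.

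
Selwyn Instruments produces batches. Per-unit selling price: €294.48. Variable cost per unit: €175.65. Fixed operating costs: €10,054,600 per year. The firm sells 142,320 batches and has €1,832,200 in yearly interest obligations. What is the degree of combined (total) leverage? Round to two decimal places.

Total contribution margin = 142,320 × €118.83 = €16,911,885.60.
Subtracting fixed costs: EBIT = €16,911,885.60 − €10,054,600 = €6,857,285.60. Interest = €1,832,200.00.
DOL = €16,911,885.60 ÷ €6,857,285.60 = 2.4663; DFL = €6,857,285.60 ÷ €5,025,085.60 = 1.3646.
DCL = DOL × DFL = 2.4663 × 1.3646 = 3.3655.

3.37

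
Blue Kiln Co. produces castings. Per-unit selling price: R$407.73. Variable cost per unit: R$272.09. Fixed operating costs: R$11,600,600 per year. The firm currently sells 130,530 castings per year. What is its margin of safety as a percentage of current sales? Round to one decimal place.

Unit CM = price − variable cost = R$407.73 − R$272.09 = R$135.64. Break-even units = R$11,600,600 ÷ R$135.64 = 85,524.92; break-even revenue = 85,524.92 × R$407.73 = R$34,871,075.18.
Current sales = 130,530 × R$407.73 = R$53,220,996.90.
Margin of safety = (R$53,220,996.90 − R$34,871,075.18) ÷ R$53,220,996.90 = 34.5%.

34.5%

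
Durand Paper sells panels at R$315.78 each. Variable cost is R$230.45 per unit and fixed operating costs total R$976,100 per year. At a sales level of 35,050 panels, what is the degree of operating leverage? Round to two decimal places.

Contribution at this volume is 35,050 × R$85.33 = R$2,990,816.50.
Subtracting fixed costs: EBIT = R$2,990,816.50 − R$976,100 = R$2,014,716.50.
Degree of operating leverage = R$2,990,816.50 / R$2,014,716.50 = 1.4845.

1.48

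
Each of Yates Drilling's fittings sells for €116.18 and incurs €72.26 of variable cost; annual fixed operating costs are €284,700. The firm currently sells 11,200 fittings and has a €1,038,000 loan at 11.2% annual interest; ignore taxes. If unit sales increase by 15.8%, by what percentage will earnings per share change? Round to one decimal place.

+85.5%

Contribution at this volume is 11,200 × €43.92 = €491,904.00.
Operating income = contribution − fixed costs = €491,904.00 − €284,700 = €207,204.00.
Interest = €116,256.00, so EBIT − I = €90,948.00.
Degree of combined leverage = contribution ÷ (EBIT − I) = €491,904.00 ÷ €90,948.00 = 5.4086.
%ΔEPS = DCL × %ΔSales = 5.4086 × +15.8% = +85.5%.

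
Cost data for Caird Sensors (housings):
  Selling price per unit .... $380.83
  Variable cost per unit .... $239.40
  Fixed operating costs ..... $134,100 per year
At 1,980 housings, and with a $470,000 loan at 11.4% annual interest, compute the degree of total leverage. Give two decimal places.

3.03

At 1,980 units, contribution = 1,980 × $141.43 = $280,031.40.
Operating income = contribution − fixed costs = $280,031.40 − $134,100 = $145,931.40. Interest = $53,580.00.
DOL = $280,031.40 ÷ $145,931.40 = 1.9189; DFL = $145,931.40 ÷ $92,351.40 = 1.5802.
DCL = DOL × DFL = 1.9189 × 1.5802 = 3.0322.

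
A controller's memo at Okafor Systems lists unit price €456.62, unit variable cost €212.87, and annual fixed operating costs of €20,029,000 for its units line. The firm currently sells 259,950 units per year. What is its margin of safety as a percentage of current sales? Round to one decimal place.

68.4%

Contribution margin per unit = €456.62 − €212.87 = €243.75. Break-even units = €20,029,000 ÷ €243.75 = 82,170.26; break-even revenue = 82,170.26 × €456.62 = €37,520,582.48.
Actual sales revenue = 259,950 × €456.62 = €118,698,369.00.
Margin of safety = (€118,698,369.00 − €37,520,582.48) ÷ €118,698,369.00 = 68.4%.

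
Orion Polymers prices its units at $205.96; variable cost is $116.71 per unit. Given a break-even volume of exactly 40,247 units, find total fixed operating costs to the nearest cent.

Each unit contributes $205.96 − $116.71 = $89.25.
Fixed costs = break-even units × CM = 40,247 × $89.25 = $3,592,044.75.

$3,592,044.75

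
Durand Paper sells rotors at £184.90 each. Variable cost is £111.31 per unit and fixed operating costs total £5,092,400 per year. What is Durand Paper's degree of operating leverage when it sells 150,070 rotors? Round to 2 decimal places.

Total contribution margin = 150,070 × £73.59 = £11,043,651.30.
Subtracting fixed costs: EBIT = £11,043,651.30 − £5,092,400 = £5,951,251.30.
DOL = contribution ÷ EBIT = £11,043,651.30 ÷ £5,951,251.30 = 1.8557.

1.86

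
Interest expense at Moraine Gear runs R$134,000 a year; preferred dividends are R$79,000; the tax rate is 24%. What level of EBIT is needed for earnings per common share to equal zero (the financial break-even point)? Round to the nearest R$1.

R$237,947

Preferred dividends are paid after tax, so their pre-tax equivalent is R$79,000 ÷ (1 − 0.24) = R$103,947.37.
EPS = 0 when EBIT covers interest plus the pre-tax preferred burden: R$134,000 + R$103,947.37 = R$237,947.37.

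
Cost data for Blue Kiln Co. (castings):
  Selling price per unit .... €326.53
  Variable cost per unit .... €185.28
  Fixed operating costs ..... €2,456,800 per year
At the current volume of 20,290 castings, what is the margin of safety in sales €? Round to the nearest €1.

€945,868

Unit CM = price − variable cost = €326.53 − €185.28 = €141.25. Break-even units = €2,456,800 ÷ €141.25 = 17,393.27; break-even revenue = 17,393.27 × €326.53 = €5,679,425.87.
Actual sales revenue = 20,290 × €326.53 = €6,625,293.70.
Margin of safety = €6,625,293.70 − €5,679,425.87 = €945,868.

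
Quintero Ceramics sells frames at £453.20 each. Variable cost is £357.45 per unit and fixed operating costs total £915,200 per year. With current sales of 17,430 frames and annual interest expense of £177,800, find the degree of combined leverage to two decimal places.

Contribution at this volume is 17,430 × £95.75 = £1,668,922.50.
Operating income = contribution − fixed costs = £1,668,922.50 − £915,200 = £753,722.50. Interest = £177,800.00, so EBIT − I = £575,922.50.
Degree of total leverage = total CM / (EBIT − interest) = £1,668,922.50 / £575,922.50 = 2.8978.

2.90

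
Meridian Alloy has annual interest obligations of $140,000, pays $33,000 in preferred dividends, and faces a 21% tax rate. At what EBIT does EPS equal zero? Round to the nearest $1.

Preferred dividends are paid after tax, so their pre-tax equivalent is $33,000 ÷ (1 − 0.21) = $41,772.15.
EPS = 0 when EBIT covers interest plus the pre-tax preferred burden: $140,000 + $41,772.15 = $181,772.15.

$181,772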